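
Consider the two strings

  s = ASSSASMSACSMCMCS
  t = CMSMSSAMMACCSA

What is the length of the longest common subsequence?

9

Match S (s #2, t #3) → S (s #3, t #5) → S (s #4, t #6) → A (s #5, t #7) → M (s #7, t #9) → A (s #9, t #10) → C (s #13, t #11) → C (s #15, t #12) → S (s #16, t #13) — 9 characters in the same relative order in both, and the DP table's final entry dp[16][14] is also 9, so no common subsequence is longer.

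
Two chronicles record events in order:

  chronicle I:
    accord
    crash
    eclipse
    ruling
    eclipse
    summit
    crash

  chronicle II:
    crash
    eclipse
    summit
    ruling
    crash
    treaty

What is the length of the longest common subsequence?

4

Match crash (chronicle I #2, chronicle II #1), then eclipse (chronicle I #3, chronicle II #2), then ruling (chronicle I #4, chronicle II #4), then crash (chronicle I #7, chronicle II #5) — 4 events in the same relative order in both. The LCS DP gives dp[7][6] = 4, so this is optimal.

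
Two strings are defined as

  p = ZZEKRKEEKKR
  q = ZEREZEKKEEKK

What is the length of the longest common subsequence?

9

Pick Z [1,1] → Z [2,5] → E [3,6] → K [4,7] → K [6,8] → E [7,9] → E [8,10] → K [9,11] → K [10,12]; all 9 characters appear in both, in order, and the DP table's final entry dp[11][12] is also 9, so no common subsequence is longer.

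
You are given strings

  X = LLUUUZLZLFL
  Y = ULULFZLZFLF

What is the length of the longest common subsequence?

Match L [1,2], then L [2,4], then Z [6,6], then L [7,7], then Z [8,8], then L [9,10], then F [10,11] — 7 characters in the same relative order in both. dp[11][11] = 7 confirms this is the maximum.

7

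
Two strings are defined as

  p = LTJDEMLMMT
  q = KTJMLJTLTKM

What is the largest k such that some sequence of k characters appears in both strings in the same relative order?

5

Let dp[i][j] be the LCS length of the first i characters of p and the first j characters of q. dp[i][j] = dp[i-1][j-1]+1 when the i-th and j-th characters match, else max(dp[i-1][j], dp[i][j-1]).
    ·  K  T  J  M  L  J  T  L  T  K  M
 ·  0  0  0  0  0  0  0  0  0  0  0  0
 L  0  0  0  0  0  1  1  1  1  1  1  1
 T  0  0  1  1  1  1  1  2  2  2  2  2
 J  0  0  1  2  2  2  2  2  2  2  2  2
 D  0  0  1  2  2  2  2  2  2  2  2  2
 E  0  0  1  2  2  2  2  2  2  2  2  2
 M  0  0  1  2  3  3  3  3  3  3  3  3
 L  0  0  1  2  3  4  4  4  4  4  4  4
 M  0  0  1  2  3  4  4  4  4  4  4  5
 M  0  0  1  2  3  4  4  4  4  4  4  5
 T  0  0  1  2  3  4  4  5  5  5  5  5
dp[10][11] = 5. One LCS (by backtracking along matches): TJMLM.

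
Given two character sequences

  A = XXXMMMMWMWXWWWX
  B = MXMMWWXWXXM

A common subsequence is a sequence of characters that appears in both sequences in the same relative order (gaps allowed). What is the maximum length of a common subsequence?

Pick X (A #3, B #2), then M (A #6, B #3), then M (A #7, B #4), then W (A #8, B #5), then W (A #10, B #6), then X (A #11, B #7), then W (A #12, B #8), then X (A #15, B #10); all 8 characters appear in both, in order. The LCS DP gives dp[15][11] = 8, so this is optimal.

8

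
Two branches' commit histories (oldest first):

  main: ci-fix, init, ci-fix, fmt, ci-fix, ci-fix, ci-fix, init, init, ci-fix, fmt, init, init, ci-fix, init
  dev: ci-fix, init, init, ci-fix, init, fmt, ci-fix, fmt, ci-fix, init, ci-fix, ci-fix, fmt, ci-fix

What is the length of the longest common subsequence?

10

One common subsequence of length 10: ci-fix [1,1], init [2,3], ci-fix [3,4], fmt [4,6], ci-fix [5,7], ci-fix [6,9], ci-fix [7,11], ci-fix [10,12], fmt [11,13], ci-fix [14,14]. The LCS DP gives dp[15][14] = 10, so this is optimal.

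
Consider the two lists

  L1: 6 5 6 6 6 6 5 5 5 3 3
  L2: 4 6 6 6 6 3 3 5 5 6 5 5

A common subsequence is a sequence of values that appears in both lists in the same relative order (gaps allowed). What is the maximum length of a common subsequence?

Taking 6 at L1[1]=L2[2], then 6 at L1[3]=L2[3], then 6 at L1[4]=L2[4], then 6 at L1[5]=L2[5], then 6 at L1[6]=L2[10], then 5 at L1[8]=L2[11], then 5 at L1[9]=L2[12] gives a common subsequence of length 7, and the DP table's final entry dp[11][12] is also 7, so no common subsequence is longer.

7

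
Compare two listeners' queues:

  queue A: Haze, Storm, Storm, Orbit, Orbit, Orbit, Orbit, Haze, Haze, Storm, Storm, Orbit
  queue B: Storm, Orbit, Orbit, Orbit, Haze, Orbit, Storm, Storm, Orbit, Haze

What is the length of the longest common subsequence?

8

Match Storm at queue A[3]=queue B[1]; then Orbit at queue A[4]=queue B[2]; then Orbit at queue A[5]=queue B[3]; then Orbit at queue A[6]=queue B[4]; then Orbit at queue A[7]=queue B[6]; then Storm at queue A[10]=queue B[7]; then Storm at queue A[11]=queue B[8]; then Orbit at queue A[12]=queue B[9] — 8 songs in the same relative order in both. Since dp[12][10] = 8, nothing longer is possible.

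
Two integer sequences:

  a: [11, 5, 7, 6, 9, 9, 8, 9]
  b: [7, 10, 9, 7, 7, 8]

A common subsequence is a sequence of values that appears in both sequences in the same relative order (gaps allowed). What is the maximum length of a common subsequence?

Let dp[i][j] be the LCS length of the first i values of a and the first j values of b. dp[i][j] = dp[i-1][j-1]+1 when the i-th and j-th values match, else max(dp[i-1][j], dp[i][j-1]).
    ·  7 10  9  7  7  8
 ·  0  0  0  0  0  0  0
11  0  0  0  0  0  0  0
 5  0  0  0  0  0  0  0
 7  0  1  1  1  1  1  1
 6  0  1  1  1  1  1  1
 9  0  1  1  2  2  2  2
 9  0  1  1  2  2  2  2
 8  0  1  1  2  2  2  3
 9  0  1  1  2  2  2  3
dp[8][6] = 3. One LCS (by backtracking along matches): 7, 9, 8.

3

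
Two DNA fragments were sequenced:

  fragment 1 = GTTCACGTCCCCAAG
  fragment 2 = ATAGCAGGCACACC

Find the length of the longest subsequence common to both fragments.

One common subsequence of length 8: G at fragment 1[1]=fragment 2[4]; then C at fragment 1[4]=fragment 2[5]; then A at fragment 1[5]=fragment 2[6]; then G at fragment 1[7]=fragment 2[8]; then C at fragment 1[9]=fragment 2[9]; then C at fragment 1[10]=fragment 2[11]; then C at fragment 1[11]=fragment 2[13]; then C at fragment 1[12]=fragment 2[14]. dp[15][14] = 8 confirms this is the maximum.

8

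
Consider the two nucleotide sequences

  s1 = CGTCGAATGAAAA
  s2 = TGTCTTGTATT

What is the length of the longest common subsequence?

6

Let dp[i][j] be the LCS length of the first i bases of s1 and the first j bases of s2. dp[i][j] = dp[i-1][j-1]+1 when the i-th and j-th bases match, else max(dp[i-1][j], dp[i][j-1]).
    ·  T  G  T  C  T  T  G  T  A  T  T
 ·  0  0  0  0  0  0  0  0  0  0  0  0
 C  0  0  0  0  1  1  1  1  1  1  1  1
 G  0  0  1  1  1  1  1  2  2  2  2  2
 T  0  1  1  2  2  2  2  2  3  3  3  3
 C  0  1  1  2  3  3  3  3  3  3  3  3
 G  0  1  2  2  3  3  3  4  4  4  4  4
 A  0  1  2  2  3  3  3  4  4  5  5  5
 A  0  1  2  2  3  3  3  4  4  5  5  5
 T  0  1  2  3  3  4  4  4  5  5  6  6
 G  0  1  2  3  3  4  4  5  5  5  6  6
 A  0  1  2  3  3  4  4  5  5  6  6  6
 A  0  1  2  3  3  4  4  5  5  6  6  6
 A  0  1  2  3  3  4  4  5  5  6  6  6
 A  0  1  2  3  3  4  4  5  5  6  6  6
dp[13][11] = 6. One LCS (by backtracking along matches): GTCGAT.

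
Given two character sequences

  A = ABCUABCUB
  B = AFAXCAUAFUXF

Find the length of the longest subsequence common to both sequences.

Let dp[i][j] be the LCS length of the first i characters of A and the first j characters of B. dp[i][j] = dp[i-1][j-1]+1 when the i-th and j-th characters match, else max(dp[i-1][j], dp[i][j-1]).
    ·  A  F  A  X  C  A  U  A  F  U  X  F
 ·  0  0  0  0  0  0  0  0  0  0  0  0  0
 A  0  1  1  1  1  1  1  1  1  1  1  1  1
 B  0  1  1  1  1  1  1  1  1  1  1  1  1
 C  0  1  1  1  1  2  2  2  2  2  2  2  2
 U  0  1  1  1  1  2  2  3  3  3  3  3  3
 A  0  1  1  2  2  2  3  3  4  4  4  4  4
 B  0  1  1  2  2  2  3  3  4  4  4  4  4
 C  0  1  1  2  2  3  3  3  4  4  4  4  4
 U  0  1  1  2  2  3  3  4  4  4  5  5  5
 B  0  1  1  2  2  3  3  4  4  4  5  5  5
dp[9][12] = 5. One LCS (by backtracking along matches): ACUAU.

5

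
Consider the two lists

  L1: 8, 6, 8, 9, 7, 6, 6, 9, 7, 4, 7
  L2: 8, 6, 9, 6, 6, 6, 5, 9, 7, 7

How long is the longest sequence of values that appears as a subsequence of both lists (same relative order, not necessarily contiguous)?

Match 8 [1,1], 6 [2,2], 9 [4,3], 6 [6,5], 6 [7,6], 9 [8,8], 7 [9,9], 7 [11,10] — 8 values in the same relative order in both, and the DP table's final entry dp[11][10] is also 8, so no common subsequence is longer.

8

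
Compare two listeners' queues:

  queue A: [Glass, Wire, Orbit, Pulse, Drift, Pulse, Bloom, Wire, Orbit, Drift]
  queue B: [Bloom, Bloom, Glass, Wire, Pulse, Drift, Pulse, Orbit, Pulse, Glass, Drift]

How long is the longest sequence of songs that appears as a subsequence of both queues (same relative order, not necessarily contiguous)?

Taking Glass at queue A[1]=queue B[3] → Wire at queue A[2]=queue B[4] → Pulse at queue A[4]=queue B[5] → Drift at queue A[5]=queue B[6] → Pulse at queue A[6]=queue B[7] → Orbit at queue A[9]=queue B[8] → Drift at queue A[10]=queue B[11] gives a common subsequence of length 7. dp[10][11] = 7 confirms this is the maximum.

7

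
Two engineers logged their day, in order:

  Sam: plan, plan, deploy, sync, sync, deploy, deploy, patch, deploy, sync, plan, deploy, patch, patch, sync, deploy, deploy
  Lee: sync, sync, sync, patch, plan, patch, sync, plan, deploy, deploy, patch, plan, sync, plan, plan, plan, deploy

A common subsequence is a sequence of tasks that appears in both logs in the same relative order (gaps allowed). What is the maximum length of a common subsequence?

Match sync at Sam[4]=Lee[2]; then sync at Sam[5]=Lee[3]; then patch at Sam[8]=Lee[6]; then sync at Sam[10]=Lee[7]; then plan at Sam[11]=Lee[8]; then deploy at Sam[12]=Lee[10]; then patch at Sam[13]=Lee[11]; then sync at Sam[15]=Lee[13]; then deploy at Sam[17]=Lee[17] — 9 tasks in the same relative order in both. The LCS DP gives dp[17][17] = 9, so this is optimal.

9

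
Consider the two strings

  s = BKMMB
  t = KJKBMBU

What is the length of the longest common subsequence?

3

Let dp[i][j] be the LCS length of the first i characters of s and the first j characters of t. dp[i][j] = dp[i-1][j-1]+1 when the i-th and j-th characters match, else max(dp[i-1][j], dp[i][j-1]).
    ·  K  J  K  B  M  B  U
 ·  0  0  0  0  0  0  0  0
 B  0  0  0  0  1  1  1  1
 K  0  1  1  1  1  1  1  1
 M  0  1  1  1  1  2  2  2
 M  0  1  1  1  1  2  2  2
 B  0  1  1  1  2  2  3  3
dp[5][7] = 3. One LCS (by backtracking along matches): BMB.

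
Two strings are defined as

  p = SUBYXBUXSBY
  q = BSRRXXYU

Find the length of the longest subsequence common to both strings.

Pick S [1,2] → X [5,5] → X [8,6] → Y [11,7]; all 4 characters appear in both, in order, and the DP table's final entry dp[11][8] is also 4, so no common subsequence is longer.

4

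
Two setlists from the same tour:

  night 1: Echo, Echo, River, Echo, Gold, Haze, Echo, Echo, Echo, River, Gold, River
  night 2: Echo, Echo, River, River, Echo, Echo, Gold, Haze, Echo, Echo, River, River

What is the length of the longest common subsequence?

Pick Echo (night 1 #1, night 2 #1); then Echo (night 1 #2, night 2 #2); then River (night 1 #3, night 2 #4); then Echo (night 1 #4, night 2 #6); then Gold (night 1 #5, night 2 #7); then Haze (night 1 #6, night 2 #8); then Echo (night 1 #8, night 2 #9); then Echo (night 1 #9, night 2 #10); then River (night 1 #10, night 2 #11); then River (night 1 #12, night 2 #12); all 10 songs appear in both, in order. Since dp[12][12] = 10, nothing longer is possible.

10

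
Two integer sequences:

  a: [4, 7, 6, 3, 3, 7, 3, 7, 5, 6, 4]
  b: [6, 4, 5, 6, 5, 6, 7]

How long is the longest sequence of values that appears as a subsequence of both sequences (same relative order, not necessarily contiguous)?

4

Let dp[i][j] be the LCS length of the first i values of a and the first j values of b. dp[i][j] = dp[i-1][j-1]+1 when the i-th and j-th values match, else max(dp[i-1][j], dp[i][j-1]).
    ·  6  4  5  6  5  6  7
 ·  0  0  0  0  0  0  0  0
 4  0  0  1  1  1  1  1  1
 7  0  0  1  1  1  1  1  2
 6  0  1  1  1  2  2  2  2
 3  0  1  1  1  2  2  2  2
 3  0  1  1  1  2  2  2  2
 7  0  1  1  1  2  2  2  3
 3  0  1  1  1  2  2  2  3
 7  0  1  1  1  2  2  2  3
 5  0  1  1  2  2  3  3  3
 6  0  1  1  2  3  3  4  4
 4  0  1  2  2  3  3  4  4
dp[11][7] = 4. One LCS (by backtracking along matches): 4, 6, 5, 6.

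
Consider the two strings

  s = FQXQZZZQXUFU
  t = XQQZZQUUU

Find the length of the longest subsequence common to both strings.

7

Taking Q (s #2, t #2), then Q (s #4, t #3), then Z (s #6, t #4), then Z (s #7, t #5), then Q (s #8, t #6), then U (s #10, t #8), then U (s #12, t #9) gives a common subsequence of length 7, and the DP table's final entry dp[12][9] is also 7, so no common subsequence is longer.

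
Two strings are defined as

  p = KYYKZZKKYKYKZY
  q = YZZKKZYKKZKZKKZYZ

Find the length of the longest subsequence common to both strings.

Match Y [3,1], Z [5,2], Z [6,3], K [7,4], K [8,5], Y [9,7], K [10,13], K [12,14], Z [13,15], Y [14,16] — 10 characters in the same relative order in both. The LCS DP gives dp[14][17] = 10, so this is optimal.

10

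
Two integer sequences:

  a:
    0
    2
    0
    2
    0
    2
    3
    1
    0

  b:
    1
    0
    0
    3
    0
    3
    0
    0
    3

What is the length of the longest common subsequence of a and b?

Let dp[i][j] be the LCS length of the first i values of a and the first j values of b. dp[i][j] = dp[i-1][j-1]+1 when the i-th and j-th values match, else max(dp[i-1][j], dp[i][j-1]).
    ·  1  0  0  3  0  3  0  0  3
 ·  0  0  0  0  0  0  0  0  0  0
 0  0  0  1  1  1  1  1  1  1  1
 2  0  0  1  1  1  1  1  1  1  1
 0  0  0  1  2  2  2  2  2  2  2
 2  0  0  1  2  2  2  2  2  2  2
 0  0  0  1  2  2  3  3  3  3  3
 2  0  0  1  2  2  3  3  3  3  3
 3  0  0  1  2  3  3  4  4  4  4
 1  0  1  1  2  3  3  4  4  4  4
 0  0  1  2  2  3  4  4  5  5  5
dp[9][9] = 5. One LCS (by backtracking along matches): 0, 0, 0, 3, 0.

5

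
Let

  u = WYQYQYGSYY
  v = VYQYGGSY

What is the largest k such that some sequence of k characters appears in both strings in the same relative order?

One common subsequence of length 6: Y (u #2, v #2), then Q (u #3, v #3), then Y (u #4, v #4), then G (u #7, v #6), then S (u #8, v #7), then Y (u #10, v #8). dp[10][8] = 6 confirms this is the maximum.

6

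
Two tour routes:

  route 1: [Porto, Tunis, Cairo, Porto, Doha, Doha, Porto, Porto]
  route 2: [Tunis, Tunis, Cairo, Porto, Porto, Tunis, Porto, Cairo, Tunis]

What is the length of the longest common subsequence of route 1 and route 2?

5

One common subsequence of length 5: Tunis at route 1[2]=route 2[2]; then Cairo at route 1[3]=route 2[3]; then Porto at route 1[4]=route 2[4]; then Porto at route 1[7]=route 2[5]; then Porto at route 1[8]=route 2[7], and the DP table's final entry dp[8][9] is also 5, so no common subsequence is longer.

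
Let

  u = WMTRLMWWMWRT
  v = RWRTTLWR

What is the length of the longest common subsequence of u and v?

One common subsequence of length 5: W (u #1, v #2) → T (u #3, v #5) → L (u #5, v #6) → W (u #10, v #7) → R (u #11, v #8), and the DP table's final entry dp[12][8] is also 5, so no common subsequence is longer.

5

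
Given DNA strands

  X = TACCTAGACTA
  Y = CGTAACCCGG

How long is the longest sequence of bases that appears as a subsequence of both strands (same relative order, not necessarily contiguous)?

One common subsequence of length 5: T [1,3] → A [2,5] → C [3,7] → C [4,8] → G [7,10], and the DP table's final entry dp[11][10] is also 5, so no common subsequence is longer.

5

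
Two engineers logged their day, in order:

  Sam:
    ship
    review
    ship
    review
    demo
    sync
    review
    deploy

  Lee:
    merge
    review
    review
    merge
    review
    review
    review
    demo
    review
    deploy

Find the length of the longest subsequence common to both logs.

Pick review (Sam #2, Lee #6); then review (Sam #4, Lee #7); then demo (Sam #5, Lee #8); then review (Sam #7, Lee #9); then deploy (Sam #8, Lee #10); all 5 tasks appear in both, in order. dp[8][10] = 5 confirms this is the maximum.

5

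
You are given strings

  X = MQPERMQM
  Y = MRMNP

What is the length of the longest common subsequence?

3

Taking M (X #1, Y #1) → R (X #5, Y #2) → M (X #6, Y #3) gives a common subsequence of length 3, and the DP table's final entry dp[8][5] is also 3, so no common subsequence is longer.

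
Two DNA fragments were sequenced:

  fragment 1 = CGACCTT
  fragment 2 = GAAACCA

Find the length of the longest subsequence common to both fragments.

Let dp[i][j] be the LCS length of the first i bases of fragment 1 and the first j bases of fragment 2. dp[i][j] = dp[i-1][j-1]+1 when the i-th and j-th bases match, else max(dp[i-1][j], dp[i][j-1]).
    ·  G  A  A  A  C  C  A
 ·  0  0  0  0  0  0  0  0
 C  0  0  0  0  0  1  1  1
 G  0  1  1  1  1  1  1  1
 A  0  1  2  2  2  2  2  2
 C  0  1  2  2  2  3  3  3
 C  0  1  2  2  2  3  4  4
 T  0  1  2  2  2  3  4  4
 T  0  1  2  2  2  3  4  4
dp[7][7] = 4. One LCS (by backtracking along matches): GACC.

4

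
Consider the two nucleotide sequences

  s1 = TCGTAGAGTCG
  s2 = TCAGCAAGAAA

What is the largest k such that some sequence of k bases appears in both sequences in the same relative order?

Let dp[i][j] be the LCS length of the first i bases of s1 and the first j bases of s2. dp[i][j] = dp[i-1][j-1]+1 when the i-th and j-th bases match, else max(dp[i-1][j], dp[i][j-1]).
    ·  T  C  A  G  C  A  A  G  A  A  A
 ·  0  0  0  0  0  0  0  0  0  0  0  0
 T  0  1  1  1  1  1  1  1  1  1  1  1
 C  0  1  2  2  2  2  2  2  2  2  2  2
 G  0  1  2  2  3  3  3  3  3  3  3  3
 T  0  1  2  2  3  3  3  3  3  3  3  3
 A  0  1  2  3  3  3  4  4  4  4  4  4
 G  0  1  2  3  4  4  4  4  5  5  5  5
 A  0  1  2  3  4  4  5  5  5  6  6  6
 G  0  1  2  3  4  4  5  5  6  6  6  6
 T  0  1  2  3  4  4  5  5  6  6  6  6
 C  0  1  2  3  4  5  5  5  6  6  6  6
 G  0  1  2  3  4  5  5  5  6  6  6  6
dp[11][11] = 6. One LCS (by backtracking along matches): TCGAGA.

6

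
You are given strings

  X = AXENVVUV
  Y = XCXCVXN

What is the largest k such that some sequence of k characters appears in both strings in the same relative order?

2

Pick X (X #2, Y #6) → N (X #4, Y #7); all 2 characters appear in both, in order. dp[8][7] = 2 confirms this is the maximum.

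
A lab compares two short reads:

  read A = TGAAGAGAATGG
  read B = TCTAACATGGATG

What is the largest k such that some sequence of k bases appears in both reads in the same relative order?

8

Pick T (read A #1, read B #3) → A (read A #3, read B #5) → A (read A #4, read B #7) → G (read A #5, read B #9) → G (read A #7, read B #10) → A (read A #9, read B #11) → T (read A #10, read B #12) → G (read A #12, read B #13); all 8 bases appear in both, in order. The LCS DP gives dp[12][13] = 8, so this is optimal.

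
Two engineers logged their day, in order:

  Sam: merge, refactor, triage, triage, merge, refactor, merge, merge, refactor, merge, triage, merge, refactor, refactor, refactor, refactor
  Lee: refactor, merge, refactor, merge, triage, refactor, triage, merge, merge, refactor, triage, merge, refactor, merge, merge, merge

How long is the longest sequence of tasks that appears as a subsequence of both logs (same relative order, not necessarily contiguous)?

10

One common subsequence of length 10: merge (Sam #1, Lee #2), then refactor (Sam #2, Lee #3), then triage (Sam #3, Lee #5), then triage (Sam #4, Lee #7), then merge (Sam #5, Lee #9), then refactor (Sam #6, Lee #10), then merge (Sam #7, Lee #12), then merge (Sam #8, Lee #14), then merge (Sam #10, Lee #15), then merge (Sam #12, Lee #16). The LCS DP gives dp[16][16] = 10, so this is optimal.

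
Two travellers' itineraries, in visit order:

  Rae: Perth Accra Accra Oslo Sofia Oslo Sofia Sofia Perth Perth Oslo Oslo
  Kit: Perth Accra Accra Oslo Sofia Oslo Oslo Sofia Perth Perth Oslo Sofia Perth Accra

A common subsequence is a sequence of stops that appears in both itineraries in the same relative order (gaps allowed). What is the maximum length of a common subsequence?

10

One common subsequence of length 10: Perth at Rae[1]=Kit[1], Accra at Rae[2]=Kit[2], Accra at Rae[3]=Kit[3], Oslo at Rae[4]=Kit[4], Sofia at Rae[5]=Kit[5], Oslo at Rae[6]=Kit[7], Sofia at Rae[8]=Kit[8], Perth at Rae[9]=Kit[9], Perth at Rae[10]=Kit[10], Oslo at Rae[11]=Kit[11]. The LCS DP gives dp[12][14] = 10, so this is optimal.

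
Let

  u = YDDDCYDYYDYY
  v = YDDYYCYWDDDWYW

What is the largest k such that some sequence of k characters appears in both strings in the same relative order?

Pick Y at u[1]=v[1]; then D at u[2]=v[2]; then D at u[3]=v[3]; then C at u[5]=v[6]; then Y at u[6]=v[7]; then D at u[7]=v[10]; then D at u[10]=v[11]; then Y at u[11]=v[13]; all 8 characters appear in both, in order. dp[12][14] = 8 confirms this is the maximum.

8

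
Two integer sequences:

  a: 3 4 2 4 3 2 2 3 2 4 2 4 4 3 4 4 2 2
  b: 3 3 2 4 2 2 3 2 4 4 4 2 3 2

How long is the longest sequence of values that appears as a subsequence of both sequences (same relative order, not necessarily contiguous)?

One common subsequence of length 12: 3 [1,2]; then 2 [3,3]; then 4 [4,4]; then 2 [6,5]; then 2 [7,6]; then 3 [8,7]; then 2 [9,8]; then 4 [10,9]; then 4 [12,10]; then 4 [13,11]; then 3 [14,13]; then 2 [18,14]. Since dp[18][14] = 12, nothing longer is possible.

12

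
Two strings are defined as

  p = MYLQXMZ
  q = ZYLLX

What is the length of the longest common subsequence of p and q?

3

Let dp[i][j] be the LCS length of the first i characters of p and the first j characters of q. dp[i][j] = dp[i-1][j-1]+1 when the i-th and j-th characters match, else max(dp[i-1][j], dp[i][j-1]).
    ·  Z  Y  L  L  X
 ·  0  0  0  0  0  0
 M  0  0  0  0  0  0
 Y  0  0  1  1  1  1
 L  0  0  1  2  2  2
 Q  0  0  1  2  2  2
 X  0  0  1  2  2  3
 M  0  0  1  2  2  3
 Z  0  1  1  2  2  3
dp[7][5] = 3. One LCS (by backtracking along matches): YLX.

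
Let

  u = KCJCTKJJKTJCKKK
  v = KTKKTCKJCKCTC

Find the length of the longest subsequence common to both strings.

Match K at u[1]=v[1], T at u[5]=v[2], K at u[6]=v[3], K at u[9]=v[4], T at u[10]=v[5], J at u[11]=v[8], C at u[12]=v[9], K at u[13]=v[10] — 8 characters in the same relative order in both. The LCS DP gives dp[15][13] = 8, so this is optimal.

8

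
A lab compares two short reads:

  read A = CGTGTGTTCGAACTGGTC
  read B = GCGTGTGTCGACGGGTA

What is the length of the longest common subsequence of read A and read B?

Taking C (read A #1, read B #2) → G (read A #2, read B #3) → T (read A #3, read B #4) → G (read A #4, read B #5) → T (read A #5, read B #6) → G (read A #6, read B #7) → T (read A #8, read B #8) → C (read A #9, read B #9) → G (read A #10, read B #10) → A (read A #12, read B #11) → C (read A #13, read B #12) → G (read A #15, read B #14) → G (read A #16, read B #15) → T (read A #17, read B #16) gives a common subsequence of length 14. dp[18][17] = 14 confirms this is the maximum.

14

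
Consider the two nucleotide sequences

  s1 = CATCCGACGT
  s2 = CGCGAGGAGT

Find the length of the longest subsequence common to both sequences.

Let dp[i][j] be the LCS length of the first i bases of s1 and the first j bases of s2. dp[i][j] = dp[i-1][j-1]+1 when the i-th and j-th bases match, else max(dp[i-1][j], dp[i][j-1]).
    ·  C  G  C  G  A  G  G  A  G  T
 ·  0  0  0  0  0  0  0  0  0  0  0
 C  0  1  1  1  1  1  1  1  1  1  1
 A  0  1  1  1  1  2  2  2  2  2  2
 T  0  1  1  1  1  2  2  2  2  2  3
 C  0  1  1  2  2  2  2  2  2  2  3
 C  0  1  1  2  2  2  2  2  2  2  3
 G  0  1  2  2  3  3  3  3  3  3  3
 A  0  1  2  2  3  4  4  4  4  4  4
 C  0  1  2  3  3  4  4  4  4  4  4
 G  0  1  2  3  4  4  5  5  5  5  5
 T  0  1  2  3  4  4  5  5  5  5  6
dp[10][10] = 6. One LCS (by backtracking along matches): CAGAGT.

6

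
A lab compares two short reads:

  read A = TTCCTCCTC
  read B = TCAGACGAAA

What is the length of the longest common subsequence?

3

Match T [2,1], C [3,2], C [4,6] — 3 bases in the same relative order in both, and the DP table's final entry dp[9][10] is also 3, so no common subsequence is longer.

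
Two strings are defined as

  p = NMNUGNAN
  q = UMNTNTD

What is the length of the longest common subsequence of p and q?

Let dp[i][j] be the LCS length of the first i characters of p and the first j characters of q. dp[i][j] = dp[i-1][j-1]+1 when the i-th and j-th characters match, else max(dp[i-1][j], dp[i][j-1]).
    ·  U  M  N  T  N  T  D
 ·  0  0  0  0  0  0  0  0
 N  0  0  0  1  1  1  1  1
 M  0  0  1  1  1  1  1  1
 N  0  0  1  2  2  2  2  2
 U  0  1  1  2  2  2  2  2
 G  0  1  1  2  2  2  2  2
 N  0  1  1  2  2  3  3  3
 A  0  1  1  2  2  3  3  3
 N  0  1  1  2  2  3  3  3
dp[8][7] = 3. One LCS (by backtracking along matches): MNN.

3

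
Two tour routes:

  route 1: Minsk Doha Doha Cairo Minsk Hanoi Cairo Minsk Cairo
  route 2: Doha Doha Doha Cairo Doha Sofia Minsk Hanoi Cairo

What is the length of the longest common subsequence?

Taking Doha at route 1[2]=route 2[2], then Doha at route 1[3]=route 2[3], then Cairo at route 1[4]=route 2[4], then Minsk at route 1[5]=route 2[7], then Hanoi at route 1[6]=route 2[8], then Cairo at route 1[9]=route 2[9] gives a common subsequence of length 6. The LCS DP gives dp[9][9] = 6, so this is optimal.

6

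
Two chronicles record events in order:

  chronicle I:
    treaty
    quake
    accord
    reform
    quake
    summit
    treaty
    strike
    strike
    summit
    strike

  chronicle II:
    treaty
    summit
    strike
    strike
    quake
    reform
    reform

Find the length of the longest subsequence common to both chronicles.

Taking treaty (chronicle I #1, chronicle II #1) → summit (chronicle I #6, chronicle II #2) → strike (chronicle I #8, chronicle II #3) → strike (chronicle I #9, chronicle II #4) gives a common subsequence of length 4. The LCS DP gives dp[11][7] = 4, so this is optimal.

4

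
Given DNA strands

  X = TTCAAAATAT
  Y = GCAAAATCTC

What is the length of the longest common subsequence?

Match C (X #3, Y #2), A (X #4, Y #3), A (X #5, Y #4), A (X #6, Y #5), A (X #7, Y #6), T (X #8, Y #7), T (X #10, Y #9) — 7 bases in the same relative order in both. Since dp[10][10] = 7, nothing longer is possible.

7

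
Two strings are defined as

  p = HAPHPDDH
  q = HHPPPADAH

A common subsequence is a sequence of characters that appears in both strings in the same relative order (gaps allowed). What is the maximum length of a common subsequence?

Let dp[i][j] be the LCS length of the first i characters of p and the first j characters of q. dp[i][j] = dp[i-1][j-1]+1 when the i-th and j-th characters match, else max(dp[i-1][j], dp[i][j-1]).
    ·  H  H  P  P  P  A  D  A  H
 ·  0  0  0  0  0  0  0  0  0  0
 H  0  1  1  1  1  1  1  1  1  1
 A  0  1  1  1  1  1  2  2  2  2
 P  0  1  1  2  2  2  2  2  2  2
 H  0  1  2  2  2  2  2  2  2  3
 P  0  1  2  3  3  3  3  3  3  3
 D  0  1  2  3  3  3  3  4  4  4
 D  0  1  2  3  3  3  3  4  4  4
 H  0  1  2  3  3  3  3  4  4  5
dp[8][9] = 5. One LCS (by backtracking along matches): HPPDH.

5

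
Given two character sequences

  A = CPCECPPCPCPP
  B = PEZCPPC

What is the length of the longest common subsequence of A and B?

6

Let dp[i][j] be the LCS length of the first i characters of A and the first j characters of B. dp[i][j] = dp[i-1][j-1]+1 when the i-th and j-th characters match, else max(dp[i-1][j], dp[i][j-1]).
    ·  P  E  Z  C  P  P  C
 ·  0  0  0  0  0  0  0  0
 C  0  0  0  0  1  1  1  1
 P  0  1  1  1  1  2  2  2
 C  0  1  1  1  2  2  2  3
 E  0  1  2  2  2  2  2  3
 C  0  1  2  2  3  3  3  3
 P  0  1  2  2  3  4  4  4
 P  0  1  2  2  3  4  5  5
 C  0  1  2  2  3  4  5  6
 P  0  1  2  2  3  4  5  6
 C  0  1  2  2  3  4  5  6
 P  0  1  2  2  3  4  5  6
 P  0  1  2  2  3  4  5  6
dp[12][7] = 6. One LCS (by backtracking along matches): PECPPC.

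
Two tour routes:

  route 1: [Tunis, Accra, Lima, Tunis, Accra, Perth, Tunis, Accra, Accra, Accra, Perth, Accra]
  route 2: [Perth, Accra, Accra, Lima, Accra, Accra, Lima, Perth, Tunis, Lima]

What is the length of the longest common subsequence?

5

Taking Accra (route 1 #2, route 2 #3), Lima (route 1 #3, route 2 #4), Accra (route 1 #5, route 2 #6), Perth (route 1 #6, route 2 #8), Tunis (route 1 #7, route 2 #9) gives a common subsequence of length 5. dp[12][10] = 5 confirms this is the maximum.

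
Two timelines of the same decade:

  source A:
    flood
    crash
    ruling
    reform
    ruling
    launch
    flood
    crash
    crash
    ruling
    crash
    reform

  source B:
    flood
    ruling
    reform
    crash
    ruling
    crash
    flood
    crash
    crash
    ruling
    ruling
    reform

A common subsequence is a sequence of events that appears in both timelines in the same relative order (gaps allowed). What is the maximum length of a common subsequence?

Pick flood at source A[1]=source B[1], ruling at source A[3]=source B[2], reform at source A[4]=source B[3], ruling at source A[5]=source B[5], flood at source A[7]=source B[7], crash at source A[8]=source B[8], crash at source A[9]=source B[9], ruling at source A[10]=source B[11], reform at source A[12]=source B[12]; all 9 events appear in both, in order. Since dp[12][12] = 9, nothing longer is possible.

9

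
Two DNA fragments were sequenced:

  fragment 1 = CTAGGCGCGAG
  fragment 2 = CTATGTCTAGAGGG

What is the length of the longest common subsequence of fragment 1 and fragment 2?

8

Match C [1,1] → T [2,2] → A [3,3] → G [4,5] → G [5,10] → G [7,12] → G [9,13] → G [11,14] — 8 bases in the same relative order in both. The LCS DP gives dp[11][14] = 8, so this is optimal.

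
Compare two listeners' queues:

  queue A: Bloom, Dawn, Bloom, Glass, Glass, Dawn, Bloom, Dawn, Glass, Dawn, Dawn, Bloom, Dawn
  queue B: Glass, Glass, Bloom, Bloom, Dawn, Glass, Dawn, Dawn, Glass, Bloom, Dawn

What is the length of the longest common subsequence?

9

Match Glass at queue A[4]=queue B[1], Glass at queue A[5]=queue B[2], Bloom at queue A[7]=queue B[4], Dawn at queue A[8]=queue B[5], Glass at queue A[9]=queue B[6], Dawn at queue A[10]=queue B[7], Dawn at queue A[11]=queue B[8], Bloom at queue A[12]=queue B[10], Dawn at queue A[13]=queue B[11] — 9 songs in the same relative order in both. dp[13][11] = 9 confirms this is the maximum.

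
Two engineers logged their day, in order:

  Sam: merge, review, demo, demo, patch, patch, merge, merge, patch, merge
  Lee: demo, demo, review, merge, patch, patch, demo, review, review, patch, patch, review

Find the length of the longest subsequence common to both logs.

5

Pick demo (Sam #3, Lee #1) → demo (Sam #4, Lee #2) → patch (Sam #5, Lee #6) → patch (Sam #6, Lee #10) → patch (Sam #9, Lee #11); all 5 tasks appear in both, in order. The LCS DP gives dp[10][12] = 5, so this is optimal.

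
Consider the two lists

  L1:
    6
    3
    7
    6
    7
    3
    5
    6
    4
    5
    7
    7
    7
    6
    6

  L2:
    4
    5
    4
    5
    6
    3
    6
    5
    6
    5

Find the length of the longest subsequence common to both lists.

Let dp[i][j] be the LCS length of the first i values of L1 and the first j values of L2. dp[i][j] = dp[i-1][j-1]+1 when the i-th and j-th values match, else max(dp[i-1][j], dp[i][j-1]).
    ·  4  5  4  5  6  3  6  5  6  5
 ·  0  0  0  0  0  0  0  0  0  0  0
 6  0  0  0  0  0  1  1  1  1  1  1
 3  0  0  0  0  0  1  2  2  2  2  2
 7  0  0  0  0  0  1  2  2  2  2  2
 6  0  0  0  0  0  1  2  3  3  3  3
 7  0  0  0  0  0  1  2  3  3  3  3
 3  0  0  0  0  0  1  2  3  3  3  3
 5  0  0  1  1  1  1  2  3  4  4  4
 6  0  0  1  1  1  2  2  3  4  5  5
 4  0  1  1  2  2  2  2  3  4  5  5
 5  0  1  2  2  3  3  3  3  4  5  6
 7  0  1  2  2  3  3  3  3  4  5  6
 7  0  1  2  2  3  3  3  3  4  5  6
 7  0  1  2  2  3  3  3  3  4  5  6
 6  0  1  2  2  3  4  4  4  4  5  6
 6  0  1  2  2  3  4  4  5  5  5  6
dp[15][10] = 6. One LCS (by backtracking along matches): 6, 3, 6, 5, 6, 5.

6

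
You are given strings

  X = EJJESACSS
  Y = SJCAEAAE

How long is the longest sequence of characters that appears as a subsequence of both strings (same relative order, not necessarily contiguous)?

3

Let dp[i][j] be the LCS length of the first i characters of X and the first j characters of Y. dp[i][j] = dp[i-1][j-1]+1 when the i-th and j-th characters match, else max(dp[i-1][j], dp[i][j-1]).
    ·  S  J  C  A  E  A  A  E
 ·  0  0  0  0  0  0  0  0  0
 E  0  0  0  0  0  1  1  1  1
 J  0  0  1  1  1  1  1  1  1
 J  0  0  1  1  1  1  1  1  1
 E  0  0  1  1  1  2  2  2  2
 S  0  1  1  1  1  2  2  2  2
 A  0  1  1  1  2  2  3  3  3
 C  0  1  1  2  2  2  3  3  3
 S  0  1  1  2  2  2  3  3  3
 S  0  1  1  2  2  2  3  3  3
dp[9][8] = 3. One LCS (by backtracking along matches): JEA.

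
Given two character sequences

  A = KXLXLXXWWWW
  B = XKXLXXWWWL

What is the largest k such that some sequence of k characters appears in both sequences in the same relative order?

8

Let dp[i][j] be the LCS length of the first i characters of A and the first j characters of B. dp[i][j] = dp[i-1][j-1]+1 when the i-th and j-th characters match, else max(dp[i-1][j], dp[i][j-1]).
    ·  X  K  X  L  X  X  W  W  W  L
 ·  0  0  0  0  0  0  0  0  0  0  0
 K  0  0  1  1  1  1  1  1  1  1  1
 X  0  1  1  2  2  2  2  2  2  2  2
 L  0  1  1  2  3  3  3  3  3  3  3
 X  0  1  1  2  3  4  4  4  4  4  4
 L  0  1  1  2  3  4  4  4  4  4  5
 X  0  1  1  2  3  4  5  5  5  5  5
 X  0  1  1  2  3  4  5  5  5  5  5
 W  0  1  1  2  3  4  5  6  6  6  6
 W  0  1  1  2  3  4  5  6  7  7  7
 W  0  1  1  2  3  4  5  6  7  8  8
 W  0  1  1  2  3  4  5  6  7  8  8
dp[11][10] = 8. One LCS (by backtracking along matches): KXLXXWWW.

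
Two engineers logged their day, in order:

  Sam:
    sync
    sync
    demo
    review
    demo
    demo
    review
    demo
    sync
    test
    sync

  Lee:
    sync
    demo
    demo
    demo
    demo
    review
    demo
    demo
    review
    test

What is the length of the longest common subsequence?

7

Match sync (Sam #1, Lee #1) → demo (Sam #3, Lee #5) → review (Sam #4, Lee #6) → demo (Sam #5, Lee #7) → demo (Sam #6, Lee #8) → review (Sam #7, Lee #9) → test (Sam #10, Lee #10) — 7 tasks in the same relative order in both. Since dp[11][10] = 7, nothing longer is possible.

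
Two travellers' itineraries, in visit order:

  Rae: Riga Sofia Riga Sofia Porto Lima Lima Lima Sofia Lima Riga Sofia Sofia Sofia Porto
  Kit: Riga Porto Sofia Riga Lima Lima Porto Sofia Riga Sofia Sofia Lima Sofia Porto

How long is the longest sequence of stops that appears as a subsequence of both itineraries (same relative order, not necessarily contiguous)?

Match Riga [1,1]; then Sofia [2,3]; then Riga [3,4]; then Lima [6,5]; then Lima [7,6]; then Sofia [9,8]; then Riga [11,9]; then Sofia [12,10]; then Sofia [13,11]; then Sofia [14,13]; then Porto [15,14] — 11 stops in the same relative order in both, and the DP table's final entry dp[15][14] is also 11, so no common subsequence is longer.

11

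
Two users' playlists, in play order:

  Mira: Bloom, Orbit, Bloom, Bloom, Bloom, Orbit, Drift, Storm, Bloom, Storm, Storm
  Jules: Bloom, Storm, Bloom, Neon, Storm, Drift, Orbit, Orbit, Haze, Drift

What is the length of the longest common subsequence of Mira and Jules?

4

Pick Bloom (Mira #1, Jules #3), then Orbit (Mira #2, Jules #7), then Orbit (Mira #6, Jules #8), then Drift (Mira #7, Jules #10); all 4 songs appear in both, in order, and the DP table's final entry dp[11][10] is also 4, so no common subsequence is longer.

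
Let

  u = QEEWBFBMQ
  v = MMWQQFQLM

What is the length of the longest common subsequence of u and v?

3

One common subsequence of length 3: Q (u #1, v #5); then F (u #6, v #6); then M (u #8, v #9). dp[9][9] = 3 confirms this is the maximum.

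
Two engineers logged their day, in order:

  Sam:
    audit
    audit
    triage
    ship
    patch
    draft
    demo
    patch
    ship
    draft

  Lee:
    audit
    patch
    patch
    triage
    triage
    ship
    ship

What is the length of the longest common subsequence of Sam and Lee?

One common subsequence of length 4: audit at Sam[1]=Lee[1]; then triage at Sam[3]=Lee[5]; then ship at Sam[4]=Lee[6]; then ship at Sam[9]=Lee[7]. Since dp[10][7] = 4, nothing longer is possible.

4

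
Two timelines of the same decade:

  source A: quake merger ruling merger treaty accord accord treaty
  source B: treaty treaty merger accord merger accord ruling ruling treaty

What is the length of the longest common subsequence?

Match merger (source A #2, source B #3), then merger (source A #4, source B #5), then accord (source A #6, source B #6), then treaty (source A #8, source B #9) — 4 events in the same relative order in both. Since dp[8][9] = 4, nothing longer is possible.

4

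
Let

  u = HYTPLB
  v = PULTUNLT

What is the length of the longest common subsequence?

Let dp[i][j] be the LCS length of the first i characters of u and the first j characters of v. dp[i][j] = dp[i-1][j-1]+1 when the i-th and j-th characters match, else max(dp[i-1][j], dp[i][j-1]).
    ·  P  U  L  T  U  N  L  T
 ·  0  0  0  0  0  0  0  0  0
 H  0  0  0  0  0  0  0  0  0
 Y  0  0  0  0  0  0  0  0  0
 T  0  0  0  0  1  1  1  1  1
 P  0  1  1  1  1  1  1  1  1
 L  0  1  1  2  2  2  2  2  2
 B  0  1  1  2  2  2  2  2  2
dp[6][8] = 2. One LCS (by backtracking along matches): TL.

2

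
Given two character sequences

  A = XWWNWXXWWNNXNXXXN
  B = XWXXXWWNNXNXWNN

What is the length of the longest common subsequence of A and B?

Match X [1,1], then W [2,2], then X [6,4], then X [7,5], then W [8,6], then W [9,7], then N [10,8], then N [11,9], then X [12,10], then N [13,11], then X [14,12], then N [17,15] — 12 characters in the same relative order in both. Since dp[17][15] = 12, nothing longer is possible.

12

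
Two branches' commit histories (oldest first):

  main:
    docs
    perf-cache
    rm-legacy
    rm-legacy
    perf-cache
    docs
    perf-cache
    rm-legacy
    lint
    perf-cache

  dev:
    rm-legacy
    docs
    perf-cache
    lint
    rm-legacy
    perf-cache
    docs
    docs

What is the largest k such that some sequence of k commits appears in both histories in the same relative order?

Taking docs (main #1, dev #2), perf-cache (main #2, dev #3), rm-legacy (main #4, dev #5), perf-cache (main #5, dev #6), docs (main #6, dev #8) gives a common subsequence of length 5. Since dp[10][8] = 5, nothing longer is possible.

5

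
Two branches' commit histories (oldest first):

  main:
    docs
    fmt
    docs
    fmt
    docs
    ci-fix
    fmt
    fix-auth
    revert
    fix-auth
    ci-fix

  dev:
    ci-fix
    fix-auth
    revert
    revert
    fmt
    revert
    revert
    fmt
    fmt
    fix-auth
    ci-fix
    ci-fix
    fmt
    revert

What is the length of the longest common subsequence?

5

Taking fmt at main[2]=dev[8], fmt at main[4]=dev[9], ci-fix at main[6]=dev[12], fmt at main[7]=dev[13], revert at main[9]=dev[14] gives a common subsequence of length 5. dp[11][14] = 5 confirms this is the maximum.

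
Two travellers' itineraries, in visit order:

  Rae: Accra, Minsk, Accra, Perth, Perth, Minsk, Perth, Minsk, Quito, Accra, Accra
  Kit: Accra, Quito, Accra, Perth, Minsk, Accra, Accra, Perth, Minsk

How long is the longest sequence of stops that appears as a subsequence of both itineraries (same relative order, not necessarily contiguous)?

6

Pick Accra (Rae #1, Kit #1), then Accra (Rae #3, Kit #3), then Perth (Rae #5, Kit #4), then Minsk (Rae #6, Kit #5), then Perth (Rae #7, Kit #8), then Minsk (Rae #8, Kit #9); all 6 stops appear in both, in order. dp[11][9] = 6 confirms this is the maximum.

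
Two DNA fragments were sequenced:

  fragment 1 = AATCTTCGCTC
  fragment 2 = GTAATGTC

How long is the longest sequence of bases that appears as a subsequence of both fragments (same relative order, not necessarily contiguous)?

One common subsequence of length 6: A at fragment 1[1]=fragment 2[3] → A at fragment 1[2]=fragment 2[4] → T at fragment 1[6]=fragment 2[5] → G at fragment 1[8]=fragment 2[6] → T at fragment 1[10]=fragment 2[7] → C at fragment 1[11]=fragment 2[8], and the DP table's final entry dp[11][8] is also 6, so no common subsequence is longer.

6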